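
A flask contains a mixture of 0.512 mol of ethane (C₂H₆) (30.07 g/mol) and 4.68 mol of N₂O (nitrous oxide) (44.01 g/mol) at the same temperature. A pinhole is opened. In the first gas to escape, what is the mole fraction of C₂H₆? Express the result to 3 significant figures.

0.117

Effusion rate of each component ∝ n_i/√M_i (partial pressure × 1/√M).
So x_C₂H₆ in the escaping gas = (n_C₂H₆/√M_C₂H₆) / Σ(n_i/√M_i)
= (0.512/√30.07) / (0.512/√30.07 + 4.68/√44.01) = 0.09337/(0.09337 + 0.7055) = 0.117.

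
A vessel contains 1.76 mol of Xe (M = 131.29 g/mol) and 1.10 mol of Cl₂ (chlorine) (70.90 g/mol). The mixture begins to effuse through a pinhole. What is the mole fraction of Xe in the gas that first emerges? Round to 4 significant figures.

0.5404

Rate_i ∝ x_i/√M_i (Graham's law weighted by mole fraction), so the effusate composition follows n_i/√M_i.
Mole fraction of Xe in the effusate = (n_Xe/√M_Xe) / (n_Xe/√M_Xe + n_Cl₂/√M_Cl₂)
= (1.76/√131.29) / (1.76/√131.29 + 1.10/√70.90) = 0.1536/(0.1536 + 0.1306) = 0.5404.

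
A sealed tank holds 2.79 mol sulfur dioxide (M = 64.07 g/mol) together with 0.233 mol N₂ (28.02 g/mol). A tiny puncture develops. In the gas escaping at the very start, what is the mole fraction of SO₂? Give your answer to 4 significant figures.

0.8879

Each component's effusion rate ∝ (its partial pressure)·(1/√M) ∝ n_i/√M_i.
So x_SO₂ in the escaping gas = (n_SO₂/√M_SO₂) / Σ(n_i/√M_i)
= (2.79/√64.07) / (2.79/√64.07 + 0.233/√28.02) = 0.3486/(0.3486 + 0.04402) = 0.8879.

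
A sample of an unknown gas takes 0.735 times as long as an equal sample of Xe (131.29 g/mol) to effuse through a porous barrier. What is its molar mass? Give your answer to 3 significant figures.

70.9 g/mol

Graham's law gives t_X/t_Xe = √(M_X/M_Xe).
0.735 = √(M_X/131.29)
M_X = 131.29 × 0.735² = 131.29 × 0.5402 = 70.9 g/mol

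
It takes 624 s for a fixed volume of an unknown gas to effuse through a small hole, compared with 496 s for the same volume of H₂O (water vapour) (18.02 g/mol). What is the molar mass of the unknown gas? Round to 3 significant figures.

Using Graham's law: t_X/t_H₂O = √(M_X/M_H₂O).
624/496 = 1.258 = √(M_X/18.02)
M_X = 18.02 × 1.258² = 18.02 × 1.583 = 28.5 g/mol

28.5 g/mol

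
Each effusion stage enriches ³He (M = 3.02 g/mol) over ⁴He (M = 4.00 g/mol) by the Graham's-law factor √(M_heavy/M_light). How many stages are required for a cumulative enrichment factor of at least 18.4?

21

Per stage α = (4.00/3.02)^(1/2) = 1.32450^0.5, giving ln α = 0.1405.
Need α^N ≥ 18.4 ⇒ N ≥ ln(18.4) / ln α = 2.912 / 0.1405 = 20.73.
So at least 21 stages are needed.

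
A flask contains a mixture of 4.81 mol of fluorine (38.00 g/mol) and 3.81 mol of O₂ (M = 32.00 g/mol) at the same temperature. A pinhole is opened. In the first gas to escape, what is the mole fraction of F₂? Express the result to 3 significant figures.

0.537

The effusion rate of species i is ∝ p_i/√M_i ∝ n_i/√M_i.
x_F₂(eff) = (n_F₂/√M_F₂) / (n_F₂/√M_F₂ + n_O₂/√M_O₂)
= (4.81/√38.00) / (4.81/√38.00 + 3.81/√32.00) = 0.7803/(0.7803 + 0.6735) = 0.537.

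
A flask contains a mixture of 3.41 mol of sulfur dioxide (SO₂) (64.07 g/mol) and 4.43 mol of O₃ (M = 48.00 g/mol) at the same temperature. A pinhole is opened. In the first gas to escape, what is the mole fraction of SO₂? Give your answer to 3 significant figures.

The effusion rate of species i is ∝ p_i/√M_i ∝ n_i/√M_i.
x_SO₂(eff) = (n_SO₂/√M_SO₂) / (n_SO₂/√M_SO₂ + n_O₃/√M_O₃)
= (3.41/√64.07) / (3.41/√64.07 + 4.43/√48.00) = 0.4260/(0.4260 + 0.6394) = 0.400.

0.400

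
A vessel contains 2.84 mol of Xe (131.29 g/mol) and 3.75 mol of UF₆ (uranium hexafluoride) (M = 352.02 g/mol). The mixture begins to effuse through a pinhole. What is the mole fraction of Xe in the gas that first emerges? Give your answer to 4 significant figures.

Each component's effusion rate ∝ (its partial pressure)·(1/√M) ∝ n_i/√M_i.
x_Xe(eff) = (n_Xe/√M_Xe) / (n_Xe/√M_Xe + n_UF₆/√M_UF₆)
= (2.84/√131.29) / (2.84/√131.29 + 3.75/√352.02) = 0.2479/(0.2479 + 0.1999) = 0.5536.

0.5536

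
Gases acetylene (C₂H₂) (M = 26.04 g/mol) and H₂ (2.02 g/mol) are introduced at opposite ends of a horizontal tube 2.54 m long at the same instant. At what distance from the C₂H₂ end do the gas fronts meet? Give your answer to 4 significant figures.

0.5533 m

The fronts meet when d_C₂H₂ + d_H₂ = L with d_C₂H₂/d_H₂ = √(M_H₂/M_C₂H₂) (Graham's law). Here √(M_H₂/M_C₂H₂) = √(2.02/26.04) = 0.2785.
With d_C₂H₂ + d_H₂ = 2.54 m, d_H₂ = 2.54/(1 + 0.2785) = 1.987 m.
d_C₂H₂ = 2.54 − 1.987 = 0.5533 m.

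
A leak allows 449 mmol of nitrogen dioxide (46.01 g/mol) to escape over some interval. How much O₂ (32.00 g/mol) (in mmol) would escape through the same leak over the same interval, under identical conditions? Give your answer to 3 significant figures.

From Graham's law, rate_O₂/rate_NO₂ = √(M_NO₂/M_O₂) = √(46.01/32.00) = √1.438 = 1.199.
So the amount for O₂ is 449 × 1.199 = 538 mmol.

538 mmol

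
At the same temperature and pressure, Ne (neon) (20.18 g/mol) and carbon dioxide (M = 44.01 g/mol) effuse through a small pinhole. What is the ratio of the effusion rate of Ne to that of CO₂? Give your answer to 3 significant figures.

Using Graham's law: rate_Ne/rate_CO₂ = √(M_CO₂/M_Ne) = √(44.01/20.18) = √2.181 = 1.48.

1.48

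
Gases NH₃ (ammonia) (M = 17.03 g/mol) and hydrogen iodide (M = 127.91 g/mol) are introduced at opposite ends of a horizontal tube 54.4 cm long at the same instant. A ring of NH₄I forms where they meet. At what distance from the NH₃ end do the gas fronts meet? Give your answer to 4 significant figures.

39.86 cm

Distances travelled in equal time are proportional to diffusion rates, so d_NH₃/d_HI = √(M_HI/M_NH₃) = √(127.91/17.03) = 2.741.
With d_NH₃ + d_HI = 54.4 cm, d_HI = 54.4/(1 + 2.741) = 14.54 cm.
d_NH₃ = 54.4 − 14.54 = 39.86 cm.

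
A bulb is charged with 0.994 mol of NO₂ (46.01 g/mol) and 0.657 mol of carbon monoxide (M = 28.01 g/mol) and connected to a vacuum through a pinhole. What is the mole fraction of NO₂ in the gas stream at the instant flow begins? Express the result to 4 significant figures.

The effusion rate of species i is ∝ p_i/√M_i ∝ n_i/√M_i.
x_NO₂(eff) = (n_NO₂/√M_NO₂) / (n_NO₂/√M_NO₂ + n_CO/√M_CO)
= (0.994/√46.01) / (0.994/√46.01 + 0.657/√28.01) = 0.1465/(0.1465 + 0.1241) = 0.5414.

0.5414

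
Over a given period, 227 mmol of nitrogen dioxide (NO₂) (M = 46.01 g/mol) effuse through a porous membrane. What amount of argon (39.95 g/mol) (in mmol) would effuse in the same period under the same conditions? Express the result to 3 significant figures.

244 mmol

By Graham's law, rate_Ar/rate_NO₂ = √(M_NO₂/M_Ar) = √(46.01/39.95) = √1.152 = 1.073.
So the amount for Ar is 227 × 1.073 = 244 mmol.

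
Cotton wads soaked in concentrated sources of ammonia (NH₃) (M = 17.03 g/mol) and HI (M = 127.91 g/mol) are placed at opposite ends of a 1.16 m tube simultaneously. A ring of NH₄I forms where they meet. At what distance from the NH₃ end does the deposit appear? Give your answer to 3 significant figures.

0.850 m

Graham's law gives d_NH₃/d_HI = rate_NH₃/rate_HI = √(M_HI/M_NH₃) = √(127.91/17.03) = 2.741.
With d_NH₃ + d_HI = 1.16 m, d_HI = 1.16/(1 + 2.741) = 0.3101 m.
d_NH₃ = 1.16 − 0.3101 = 0.850 m.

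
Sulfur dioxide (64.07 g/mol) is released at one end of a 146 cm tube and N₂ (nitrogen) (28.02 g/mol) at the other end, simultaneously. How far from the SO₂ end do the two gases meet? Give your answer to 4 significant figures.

Distances travelled in equal time are proportional to diffusion rates, so d_SO₂/d_N₂ = √(M_N₂/M_SO₂) = √(28.02/64.07) = 0.6613.
With d_SO₂ + d_N₂ = 146 cm, d_N₂ = 146/(1 + 0.6613) = 87.88 cm.
d_SO₂ = 146 − 87.88 = 58.12 cm.

58.12 cm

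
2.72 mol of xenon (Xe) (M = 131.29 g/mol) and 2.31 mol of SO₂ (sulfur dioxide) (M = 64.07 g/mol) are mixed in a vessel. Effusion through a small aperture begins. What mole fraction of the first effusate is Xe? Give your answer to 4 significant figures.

The effusion rate of species i is ∝ p_i/√M_i ∝ n_i/√M_i.
Mole fraction of Xe in the effusate = (n_Xe/√M_Xe) / (n_Xe/√M_Xe + n_SO₂/√M_SO₂)
= (2.72/√131.29) / (2.72/√131.29 + 2.31/√64.07) = 0.2374/(0.2374 + 0.2886) = 0.4513.

0.4513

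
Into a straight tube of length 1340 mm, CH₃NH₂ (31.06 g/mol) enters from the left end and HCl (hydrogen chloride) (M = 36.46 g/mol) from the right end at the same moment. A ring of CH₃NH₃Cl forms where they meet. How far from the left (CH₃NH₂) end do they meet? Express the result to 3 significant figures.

697 mm

Graham's law gives d_CH₃NH₂/d_HCl = rate_CH₃NH₂/rate_HCl = √(M_HCl/M_CH₃NH₂) = √(36.46/31.06) = 1.083.
With d_CH₃NH₂ + d_HCl = 1340 mm, d_HCl = 1340/(1 + 1.083) = 643.2 mm.
d_CH₃NH₂ = 1340 − 643.2 = 697 mm.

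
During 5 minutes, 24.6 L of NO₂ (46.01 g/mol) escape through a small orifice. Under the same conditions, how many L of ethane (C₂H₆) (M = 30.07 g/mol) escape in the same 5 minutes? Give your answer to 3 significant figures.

Since effusion rate ∝ 1/√M, rate_C₂H₆/rate_NO₂ = √(M_NO₂/M_C₂H₆) = √(46.01/30.07) = √1.530 = 1.237.
So the volume for C₂H₆ is 24.6 × 1.237 = 30.4 L.

30.4 L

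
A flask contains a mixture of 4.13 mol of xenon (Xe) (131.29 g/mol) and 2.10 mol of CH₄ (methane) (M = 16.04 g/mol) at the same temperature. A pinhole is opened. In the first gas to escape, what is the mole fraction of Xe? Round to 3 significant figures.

Effusion rate of each component ∝ n_i/√M_i (partial pressure × 1/√M).
So x_Xe in the escaping gas = (n_Xe/√M_Xe) / Σ(n_i/√M_i)
= (4.13/√131.29) / (4.13/√131.29 + 2.10/√16.04) = 0.3604/(0.3604 + 0.5243) = 0.407.

0.407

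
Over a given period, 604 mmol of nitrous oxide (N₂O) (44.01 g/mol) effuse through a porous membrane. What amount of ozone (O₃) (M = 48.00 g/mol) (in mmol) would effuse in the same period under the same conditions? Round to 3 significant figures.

578 mmol

Using Graham's law: rate_O₃/rate_N₂O = √(M_N₂O/M_O₃) = √(44.01/48.00) = √0.9169 = 0.9575.
So the amount for O₃ is 604 × 0.9575 = 578 mmol.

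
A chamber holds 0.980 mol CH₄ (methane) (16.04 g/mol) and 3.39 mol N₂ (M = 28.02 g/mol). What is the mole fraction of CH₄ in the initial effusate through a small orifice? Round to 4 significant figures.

0.2765

The effusion rate of species i is ∝ p_i/√M_i ∝ n_i/√M_i.
So x_CH₄ in the escaping gas = (n_CH₄/√M_CH₄) / Σ(n_i/√M_i)
= (0.980/√16.04) / (0.980/√16.04 + 3.39/√28.02) = 0.2447/(0.2447 + 0.6404) = 0.2765.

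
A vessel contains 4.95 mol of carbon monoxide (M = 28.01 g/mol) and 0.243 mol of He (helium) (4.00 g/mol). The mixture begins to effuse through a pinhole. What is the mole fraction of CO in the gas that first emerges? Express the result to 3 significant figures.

0.885

Rate_i ∝ x_i/√M_i (Graham's law weighted by mole fraction), so the effusate composition follows n_i/√M_i.
Mole fraction of CO in the effusate = (n_CO/√M_CO) / (n_CO/√M_CO + n_He/√M_He)
= (4.95/√28.01) / (4.95/√28.01 + 0.243/√4.00) = 0.9353/(0.9353 + 0.1215) = 0.885.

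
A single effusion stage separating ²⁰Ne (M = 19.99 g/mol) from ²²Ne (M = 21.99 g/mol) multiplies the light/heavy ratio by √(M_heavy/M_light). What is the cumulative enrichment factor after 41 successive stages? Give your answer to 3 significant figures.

7.06

Each stage multiplies the ratio by α = √(21.99/19.99), so after 41 stages the overall factor is α^41 = (21.99/19.99)^(41/2).
= 1.10005^(41/2) = 7.06.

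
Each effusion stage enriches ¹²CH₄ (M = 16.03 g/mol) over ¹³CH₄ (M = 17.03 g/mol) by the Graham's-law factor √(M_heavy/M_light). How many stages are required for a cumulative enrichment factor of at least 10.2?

Single-stage factor α = √(17.03/16.03), so ln α = ½ ln(1.06238) = 0.03026.
Need α^N ≥ 10.2 ⇒ N ≥ ln(10.2) / ln α = 2.322 / 0.03026 = 76.75.
So at least 77 stages are needed.

77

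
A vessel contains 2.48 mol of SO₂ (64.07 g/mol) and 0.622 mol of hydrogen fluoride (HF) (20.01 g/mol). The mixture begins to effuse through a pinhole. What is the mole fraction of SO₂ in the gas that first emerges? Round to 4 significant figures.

0.6902

Each component's effusion rate ∝ (its partial pressure)·(1/√M) ∝ n_i/√M_i.
x_SO₂(eff) = (n_SO₂/√M_SO₂) / (n_SO₂/√M_SO₂ + n_HF/√M_HF)
= (2.48/√64.07) / (2.48/√64.07 + 0.622/√20.01) = 0.3098/(0.3098 + 0.1390) = 0.6902.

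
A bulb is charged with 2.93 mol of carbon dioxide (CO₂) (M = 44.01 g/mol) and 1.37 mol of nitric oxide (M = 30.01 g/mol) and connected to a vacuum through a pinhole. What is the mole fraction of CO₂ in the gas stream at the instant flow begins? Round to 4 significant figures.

0.6385

The effusion rate of species i is ∝ p_i/√M_i ∝ n_i/√M_i.
Mole fraction of CO₂ in the effusate = (n_CO₂/√M_CO₂) / (n_CO₂/√M_CO₂ + n_NO/√M_NO)
= (2.93/√44.01) / (2.93/√44.01 + 1.37/√30.01) = 0.4417/(0.4417 + 0.2501) = 0.6385.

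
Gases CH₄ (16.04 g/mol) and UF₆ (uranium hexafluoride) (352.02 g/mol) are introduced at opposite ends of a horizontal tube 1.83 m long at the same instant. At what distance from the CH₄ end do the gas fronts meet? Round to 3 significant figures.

1.51 m

The fronts meet when d_CH₄ + d_UF₆ = L with d_CH₄/d_UF₆ = √(M_UF₆/M_CH₄) (Graham's law). Here √(M_UF₆/M_CH₄) = √(352.02/16.04) = 4.685.
With d_CH₄ + d_UF₆ = 1.83 m, d_UF₆ = 1.83/(1 + 4.685) = 0.3219 m.
d_CH₄ = 1.83 − 0.3219 = 1.51 m.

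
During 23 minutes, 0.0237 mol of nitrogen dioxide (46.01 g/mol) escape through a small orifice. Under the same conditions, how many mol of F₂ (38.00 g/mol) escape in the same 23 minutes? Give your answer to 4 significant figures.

By Graham's law, rate_F₂/rate_NO₂ = √(M_NO₂/M_F₂) = √(46.01/38.00) = √1.211 = 1.100.
So the amount for F₂ is 0.0237 × 1.100 = 0.02608 mol.

0.02608 mol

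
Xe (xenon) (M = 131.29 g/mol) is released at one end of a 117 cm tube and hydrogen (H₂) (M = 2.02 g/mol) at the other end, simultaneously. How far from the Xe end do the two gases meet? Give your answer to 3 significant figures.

Graham's law gives d_Xe/d_H₂ = rate_Xe/rate_H₂ = √(M_H₂/M_Xe) = √(2.02/131.29) = 0.1240.
With d_Xe + d_H₂ = 117 cm, d_H₂ = 117/(1 + 0.1240) = 104.1 cm.
d_Xe = 117 − 104.1 = 12.9 cm.

12.9 cm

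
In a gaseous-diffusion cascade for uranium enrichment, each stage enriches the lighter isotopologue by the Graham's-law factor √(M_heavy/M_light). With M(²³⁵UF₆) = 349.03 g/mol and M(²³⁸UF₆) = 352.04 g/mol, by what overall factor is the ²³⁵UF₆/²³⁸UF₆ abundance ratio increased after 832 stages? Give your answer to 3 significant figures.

Overall factor = α^832 with α = √(352.04/349.03), i.e. (352.04/349.03)^(832/2).
= 1.00862^416 = 35.6.

35.6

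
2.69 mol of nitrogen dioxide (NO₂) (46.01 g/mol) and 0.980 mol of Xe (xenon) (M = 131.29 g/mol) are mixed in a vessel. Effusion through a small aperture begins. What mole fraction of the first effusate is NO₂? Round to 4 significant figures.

0.8226

Rate_i ∝ x_i/√M_i (Graham's law weighted by mole fraction), so the effusate composition follows n_i/√M_i.
x_NO₂(eff) = (n_NO₂/√M_NO₂) / (n_NO₂/√M_NO₂ + n_Xe/√M_Xe)
= (2.69/√46.01) / (2.69/√46.01 + 0.980/√131.29) = 0.3966/(0.3966 + 0.08553) = 0.8226.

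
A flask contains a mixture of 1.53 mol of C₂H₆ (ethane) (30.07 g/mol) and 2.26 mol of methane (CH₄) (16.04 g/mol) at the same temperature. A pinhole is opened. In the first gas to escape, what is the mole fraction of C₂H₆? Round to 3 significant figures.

0.331

The effusion rate of species i is ∝ p_i/√M_i ∝ n_i/√M_i.
x_C₂H₆(eff) = (n_C₂H₆/√M_C₂H₆) / (n_C₂H₆/√M_C₂H₆ + n_CH₄/√M_CH₄)
= (1.53/√30.07) / (1.53/√30.07 + 2.26/√16.04) = 0.2790/(0.2790 + 0.5643) = 0.331.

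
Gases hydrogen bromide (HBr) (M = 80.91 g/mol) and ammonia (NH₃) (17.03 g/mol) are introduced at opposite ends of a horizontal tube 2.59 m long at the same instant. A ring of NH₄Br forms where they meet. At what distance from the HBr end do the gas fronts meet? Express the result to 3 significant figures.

In equal time, each gas travels a distance ∝ its rate ∝ 1/√M, so d_HBr/d_NH₃ = √(M_NH₃/M_HBr) = √(17.03/80.91) = 0.4588.
With d_HBr + d_NH₃ = 2.59 m, d_NH₃ = 2.59/(1 + 0.4588) = 1.775 m.
d_HBr = 2.59 − 1.775 = 0.815 m.

0.815 m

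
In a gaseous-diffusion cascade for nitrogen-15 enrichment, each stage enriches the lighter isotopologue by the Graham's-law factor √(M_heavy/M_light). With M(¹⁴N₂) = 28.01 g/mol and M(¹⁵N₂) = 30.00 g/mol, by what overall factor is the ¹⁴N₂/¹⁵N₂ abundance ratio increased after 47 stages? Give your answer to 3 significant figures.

Overall factor = α^47 with α = √(30.00/28.01), i.e. (30.00/28.01)^(47/2).
= 1.07105^(47/2) = 5.02.

5.02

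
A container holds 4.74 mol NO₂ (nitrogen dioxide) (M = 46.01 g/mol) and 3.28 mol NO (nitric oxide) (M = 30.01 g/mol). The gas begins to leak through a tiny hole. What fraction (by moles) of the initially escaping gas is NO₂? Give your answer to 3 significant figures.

0.539

Each component's effusion rate ∝ (its partial pressure)·(1/√M) ∝ n_i/√M_i.
x_NO₂(eff) = (n_NO₂/√M_NO₂) / (n_NO₂/√M_NO₂ + n_NO/√M_NO)
= (4.74/√46.01) / (4.74/√46.01 + 3.28/√30.01) = 0.6988/(0.6988 + 0.5987) = 0.539.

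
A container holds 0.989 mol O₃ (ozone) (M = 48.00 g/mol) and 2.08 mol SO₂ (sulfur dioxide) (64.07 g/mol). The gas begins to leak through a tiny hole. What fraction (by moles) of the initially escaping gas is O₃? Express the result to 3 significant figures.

Each component's effusion rate ∝ (its partial pressure)·(1/√M) ∝ n_i/√M_i.
So x_O₃ in the escaping gas = (n_O₃/√M_O₃) / Σ(n_i/√M_i)
= (0.989/√48.00) / (0.989/√48.00 + 2.08/√64.07) = 0.1427/(0.1427 + 0.2599) = 0.355.

0.355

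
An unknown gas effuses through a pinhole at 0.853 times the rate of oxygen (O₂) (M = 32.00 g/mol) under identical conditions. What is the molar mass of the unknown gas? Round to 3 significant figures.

44.0 g/mol

Using Graham's law: rate_X/rate_O₂ = √(M_O₂/M_X).
0.853 = √(32.00/M_X)
M_X = 32.00 / 0.853² = 32.00 / 0.7276 = 44.0 g/mol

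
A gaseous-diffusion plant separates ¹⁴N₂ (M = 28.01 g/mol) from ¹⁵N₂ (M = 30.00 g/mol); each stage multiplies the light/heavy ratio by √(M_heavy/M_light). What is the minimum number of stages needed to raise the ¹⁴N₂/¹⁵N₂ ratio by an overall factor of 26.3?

96

Single-stage factor α = √(30.00/28.01), so ln α = ½ ln(1.07105) = 0.03432.
Need α^N ≥ 26.3 ⇒ N ≥ ln(26.3) / ln α = 3.270 / 0.03432 = 95.27.
Rounding up, N = 96 stages.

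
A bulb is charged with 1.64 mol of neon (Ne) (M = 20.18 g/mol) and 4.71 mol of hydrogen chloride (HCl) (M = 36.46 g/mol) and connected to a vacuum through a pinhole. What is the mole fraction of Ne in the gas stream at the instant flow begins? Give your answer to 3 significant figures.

0.319

The effusion rate of species i is ∝ p_i/√M_i ∝ n_i/√M_i.
So x_Ne in the escaping gas = (n_Ne/√M_Ne) / Σ(n_i/√M_i)
= (1.64/√20.18) / (1.64/√20.18 + 4.71/√36.46) = 0.3651/(0.3651 + 0.7800) = 0.319.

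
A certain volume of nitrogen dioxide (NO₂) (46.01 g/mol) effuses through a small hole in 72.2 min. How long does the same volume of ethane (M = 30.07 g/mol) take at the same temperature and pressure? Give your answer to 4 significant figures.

58.37 min

Since effusion rate ∝ 1/√M, t_C₂H₆/t_NO₂ = √(M_C₂H₆/M_NO₂) = √(30.07/46.01) = √0.6536 = 0.8084.
So the time for C₂H₆ is 72.2 × 0.8084 = 58.37 min.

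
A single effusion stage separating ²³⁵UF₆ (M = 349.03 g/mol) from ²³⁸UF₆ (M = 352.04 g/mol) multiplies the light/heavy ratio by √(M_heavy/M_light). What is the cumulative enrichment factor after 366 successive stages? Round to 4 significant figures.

4.813

After 366 stages the ratio has grown by (√(352.04/349.03))^366 = (352.04/349.03)^(366/2).
= 1.00862^183 = 4.813.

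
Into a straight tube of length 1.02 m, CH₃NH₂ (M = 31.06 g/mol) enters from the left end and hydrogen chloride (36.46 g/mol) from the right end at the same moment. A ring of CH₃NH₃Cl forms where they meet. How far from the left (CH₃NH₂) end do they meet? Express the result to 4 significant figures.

In equal time, each gas travels a distance ∝ its rate ∝ 1/√M, so d_CH₃NH₂/d_HCl = √(M_HCl/M_CH₃NH₂) = √(36.46/31.06) = 1.083.
With d_CH₃NH₂ + d_HCl = 1.02 m, d_HCl = 1.02/(1 + 1.083) = 0.4896 m.
d_CH₃NH₂ = 1.02 − 0.4896 = 0.5304 m.

0.5304 m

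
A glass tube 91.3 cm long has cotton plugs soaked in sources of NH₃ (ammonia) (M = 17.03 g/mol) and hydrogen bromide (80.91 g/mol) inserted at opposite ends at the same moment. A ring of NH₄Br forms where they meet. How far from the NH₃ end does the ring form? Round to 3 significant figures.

62.6 cm

Graham's law gives d_NH₃/d_HBr = rate_NH₃/rate_HBr = √(M_HBr/M_NH₃) = √(80.91/17.03) = 2.180.
With d_NH₃ + d_HBr = 91.3 cm, d_HBr = 91.3/(1 + 2.180) = 28.71 cm.
d_NH₃ = 91.3 − 28.71 = 62.6 cm.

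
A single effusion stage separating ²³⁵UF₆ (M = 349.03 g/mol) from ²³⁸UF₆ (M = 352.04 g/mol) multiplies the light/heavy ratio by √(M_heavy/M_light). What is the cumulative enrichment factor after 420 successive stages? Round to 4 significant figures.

6.069

Overall factor = α^420 with α = √(352.04/349.03), i.e. (352.04/349.03)^(420/2).
= 1.00862^210 = 6.069.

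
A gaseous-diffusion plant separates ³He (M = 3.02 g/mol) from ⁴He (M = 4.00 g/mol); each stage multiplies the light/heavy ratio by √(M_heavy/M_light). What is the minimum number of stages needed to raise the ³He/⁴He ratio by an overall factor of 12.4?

Single-stage factor α = √(4.00/3.02), so ln α = ½ ln(1.32450) = 0.1405.
Need α^N ≥ 12.4 ⇒ N ≥ ln(12.4) / ln α = 2.518 / 0.1405 = 17.92.
Rounding up, N = 18 stages.

18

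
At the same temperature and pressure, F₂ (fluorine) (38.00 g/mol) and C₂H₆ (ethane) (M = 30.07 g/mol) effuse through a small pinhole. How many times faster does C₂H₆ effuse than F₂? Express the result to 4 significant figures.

1.124

Using Graham's law: rate_C₂H₆/rate_F₂ = √(M_F₂/M_C₂H₆) = √(38.00/30.07) = √1.264 = 1.124.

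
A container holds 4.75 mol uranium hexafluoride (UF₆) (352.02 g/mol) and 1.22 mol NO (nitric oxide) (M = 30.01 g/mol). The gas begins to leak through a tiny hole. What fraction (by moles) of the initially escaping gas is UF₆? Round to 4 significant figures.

The effusion rate of species i is ∝ p_i/√M_i ∝ n_i/√M_i.
So x_UF₆ in the escaping gas = (n_UF₆/√M_UF₆) / Σ(n_i/√M_i)
= (4.75/√352.02) / (4.75/√352.02 + 1.22/√30.01) = 0.2532/(0.2532 + 0.2227) = 0.5320.

0.5320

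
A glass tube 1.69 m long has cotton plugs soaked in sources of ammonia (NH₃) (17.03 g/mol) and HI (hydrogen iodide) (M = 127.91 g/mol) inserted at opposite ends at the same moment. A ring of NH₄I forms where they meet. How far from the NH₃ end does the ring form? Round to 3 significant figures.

Graham's law gives d_NH₃/d_HI = rate_NH₃/rate_HI = √(M_HI/M_NH₃) = √(127.91/17.03) = 2.741.
With d_NH₃ + d_HI = 1.69 m, d_HI = 1.69/(1 + 2.741) = 0.4518 m.
d_NH₃ = 1.69 − 0.4518 = 1.24 m.

1.24 m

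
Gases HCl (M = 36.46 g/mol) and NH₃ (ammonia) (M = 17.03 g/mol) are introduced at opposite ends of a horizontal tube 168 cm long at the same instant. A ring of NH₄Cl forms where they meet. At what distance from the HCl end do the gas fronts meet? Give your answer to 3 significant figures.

68.2 cm

In equal time, each gas travels a distance ∝ its rate ∝ 1/√M, so d_HCl/d_NH₃ = √(M_NH₃/M_HCl) = √(17.03/36.46) = 0.6834.
With d_HCl + d_NH₃ = 168 cm, d_NH₃ = 168/(1 + 0.6834) = 99.80 cm.
d_HCl = 168 − 99.80 = 68.2 cm.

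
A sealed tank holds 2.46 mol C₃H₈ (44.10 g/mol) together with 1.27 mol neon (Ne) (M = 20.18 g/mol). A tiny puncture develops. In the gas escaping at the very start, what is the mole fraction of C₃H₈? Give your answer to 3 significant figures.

0.567

Effusion rate of each component ∝ n_i/√M_i (partial pressure × 1/√M).
So x_C₃H₈ in the escaping gas = (n_C₃H₈/√M_C₃H₈) / Σ(n_i/√M_i)
= (2.46/√44.10) / (2.46/√44.10 + 1.27/√20.18) = 0.3704/(0.3704 + 0.2827) = 0.567.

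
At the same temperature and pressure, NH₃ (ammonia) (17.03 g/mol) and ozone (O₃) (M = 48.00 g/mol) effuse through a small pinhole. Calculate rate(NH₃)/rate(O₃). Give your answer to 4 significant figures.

1.679

From Graham's law, rate_NH₃/rate_O₃ = √(M_O₃/M_NH₃) = √(48.00/17.03) = √2.819 = 1.679.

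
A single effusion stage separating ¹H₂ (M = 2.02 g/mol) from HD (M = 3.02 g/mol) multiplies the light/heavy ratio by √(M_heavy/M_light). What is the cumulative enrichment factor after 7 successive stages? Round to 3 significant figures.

4.09

The single-stage factor is √(M_heavy/M_light), so 7 stages give [√(3.02/2.02)]^7 = (3.02/2.02)^(7/2).
= 1.49505^(7/2) = 4.09.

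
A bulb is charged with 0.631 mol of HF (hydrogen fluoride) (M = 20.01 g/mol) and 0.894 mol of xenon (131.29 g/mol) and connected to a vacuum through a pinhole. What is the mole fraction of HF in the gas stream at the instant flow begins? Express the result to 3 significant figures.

The effusion rate of species i is ∝ p_i/√M_i ∝ n_i/√M_i.
Mole fraction of HF in the effusate = (n_HF/√M_HF) / (n_HF/√M_HF + n_Xe/√M_Xe)
= (0.631/√20.01) / (0.631/√20.01 + 0.894/√131.29) = 0.1411/(0.1411 + 0.07802) = 0.644.

0.644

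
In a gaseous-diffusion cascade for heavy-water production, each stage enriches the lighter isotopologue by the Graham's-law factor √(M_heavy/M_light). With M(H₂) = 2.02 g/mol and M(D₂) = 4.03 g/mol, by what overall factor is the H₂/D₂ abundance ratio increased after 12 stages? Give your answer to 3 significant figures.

63.1

Overall factor = α^12 with α = √(4.03/2.02), i.e. (4.03/2.02)^(12/2).
= 1.99505^6 = 63.1.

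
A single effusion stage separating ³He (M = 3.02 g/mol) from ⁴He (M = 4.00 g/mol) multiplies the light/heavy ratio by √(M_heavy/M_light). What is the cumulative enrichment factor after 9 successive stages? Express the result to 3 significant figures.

3.54

Each stage multiplies the ratio by α = √(4.00/3.02), so after 9 stages the overall factor is α^9 = (4.00/3.02)^(9/2).
= 1.32450^(9/2) = 3.54.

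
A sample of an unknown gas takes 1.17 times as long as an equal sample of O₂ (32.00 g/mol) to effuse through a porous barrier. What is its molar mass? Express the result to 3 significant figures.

By Graham's law, t_X/t_O₂ = √(M_X/M_O₂).
1.17 = √(M_X/32.00)
M_X = 32.00 × 1.17² = 32.00 × 1.369 = 43.8 g/mol

43.8 g/mol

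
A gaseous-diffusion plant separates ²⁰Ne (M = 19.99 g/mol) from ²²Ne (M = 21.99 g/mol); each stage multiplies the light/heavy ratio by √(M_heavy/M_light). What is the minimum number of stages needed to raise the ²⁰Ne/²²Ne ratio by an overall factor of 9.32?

47

Per stage α = (21.99/19.99)^(1/2) = 1.10005^0.5, giving ln α = 0.04768.
Need α^N ≥ 9.32 ⇒ N ≥ ln(9.32) / ln α = 2.232 / 0.04768 = 46.82.
Rounding up, N = 47 stages.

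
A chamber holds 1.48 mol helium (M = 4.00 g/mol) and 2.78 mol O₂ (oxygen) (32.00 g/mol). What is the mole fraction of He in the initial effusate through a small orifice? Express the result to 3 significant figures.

0.601

Effusion rate of each component ∝ n_i/√M_i (partial pressure × 1/√M).
x_He(eff) = (n_He/√M_He) / (n_He/√M_He + n_O₂/√M_O₂)
= (1.48/√4.00) / (1.48/√4.00 + 2.78/√32.00) = 0.7400/(0.7400 + 0.4914) = 0.601.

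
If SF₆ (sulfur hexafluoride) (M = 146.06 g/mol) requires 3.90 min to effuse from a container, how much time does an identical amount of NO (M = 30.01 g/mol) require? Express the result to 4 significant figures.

1.768 min

Since effusion rate ∝ 1/√M, t_NO/t_SF₆ = √(M_NO/M_SF₆) = √(30.01/146.06) = √0.2055 = 0.4533.
So the time for NO is 3.90 × 0.4533 = 1.768 min.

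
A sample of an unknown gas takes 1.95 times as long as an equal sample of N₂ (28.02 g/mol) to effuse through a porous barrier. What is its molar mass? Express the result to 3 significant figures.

Graham's law gives t_X/t_N₂ = √(M_X/M_N₂).
1.95 = √(M_X/28.02)
M_X = 28.02 × 1.95² = 28.02 × 3.802 = 107 g/mol

107 g/mol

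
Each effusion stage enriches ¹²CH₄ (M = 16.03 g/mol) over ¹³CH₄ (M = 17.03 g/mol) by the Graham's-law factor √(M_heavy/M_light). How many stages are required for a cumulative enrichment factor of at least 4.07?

Per stage α = (17.03/16.03)^(1/2) = 1.06238^0.5, giving ln α = 0.03026.
Need α^N ≥ 4.07 ⇒ N ≥ ln(4.07) / ln α = 1.404 / 0.03026 = 46.39.
So at least 47 stages are needed.

47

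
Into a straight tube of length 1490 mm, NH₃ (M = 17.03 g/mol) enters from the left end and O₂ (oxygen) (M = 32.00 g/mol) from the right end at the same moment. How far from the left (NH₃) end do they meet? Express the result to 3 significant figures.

Distances travelled in equal time are proportional to diffusion rates, so d_NH₃/d_O₂ = √(M_O₂/M_NH₃) = √(32.00/17.03) = 1.371.
With d_NH₃ + d_O₂ = 1490 mm, d_O₂ = 1490/(1 + 1.371) = 628.5 mm.
d_NH₃ = 1490 − 628.5 = 862 mm.

862 mm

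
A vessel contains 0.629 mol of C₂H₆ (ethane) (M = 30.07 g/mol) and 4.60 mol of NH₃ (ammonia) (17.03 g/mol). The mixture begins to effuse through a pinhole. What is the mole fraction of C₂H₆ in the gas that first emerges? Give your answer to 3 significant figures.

0.0933

Each component's effusion rate ∝ (its partial pressure)·(1/√M) ∝ n_i/√M_i.
x_C₂H₆(eff) = (n_C₂H₆/√M_C₂H₆) / (n_C₂H₆/√M_C₂H₆ + n_NH₃/√M_NH₃)
= (0.629/√30.07) / (0.629/√30.07 + 4.60/√17.03) = 0.1147/(0.1147 + 1.115) = 0.0933.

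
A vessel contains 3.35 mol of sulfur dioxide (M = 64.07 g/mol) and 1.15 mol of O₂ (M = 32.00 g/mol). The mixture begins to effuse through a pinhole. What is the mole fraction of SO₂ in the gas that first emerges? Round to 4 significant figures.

Each component's effusion rate ∝ (its partial pressure)·(1/√M) ∝ n_i/√M_i.
Mole fraction of SO₂ in the effusate = (n_SO₂/√M_SO₂) / (n_SO₂/√M_SO₂ + n_O₂/√M_O₂)
= (3.35/√64.07) / (3.35/√64.07 + 1.15/√32.00) = 0.4185/(0.4185 + 0.2033) = 0.6731.

0.6731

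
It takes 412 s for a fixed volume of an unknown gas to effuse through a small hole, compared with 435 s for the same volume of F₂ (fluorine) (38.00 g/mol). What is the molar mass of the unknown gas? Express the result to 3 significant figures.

Using Graham's law: t_X/t_F₂ = √(M_X/M_F₂).
412/435 = 0.9471 = √(M_X/38.00)
M_X = 38.00 × 0.9471² = 38.00 × 0.8970 = 34.1 g/mol

34.1 g/mol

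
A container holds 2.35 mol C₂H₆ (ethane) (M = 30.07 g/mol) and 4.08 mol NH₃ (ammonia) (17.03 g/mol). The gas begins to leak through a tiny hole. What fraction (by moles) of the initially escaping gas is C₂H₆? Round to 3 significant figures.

0.302

Effusion rate of each component ∝ n_i/√M_i (partial pressure × 1/√M).
Mole fraction of C₂H₆ in the effusate = (n_C₂H₆/√M_C₂H₆) / (n_C₂H₆/√M_C₂H₆ + n_NH₃/√M_NH₃)
= (2.35/√30.07) / (2.35/√30.07 + 4.08/√17.03) = 0.4285/(0.4285 + 0.9887) = 0.302.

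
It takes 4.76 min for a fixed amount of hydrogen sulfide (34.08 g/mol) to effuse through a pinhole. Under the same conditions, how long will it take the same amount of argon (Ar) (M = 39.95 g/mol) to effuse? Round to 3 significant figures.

Since effusion rate ∝ 1/√M, t_Ar/t_H₂S = √(M_Ar/M_H₂S) = √(39.95/34.08) = √1.172 = 1.083.
So the time for Ar is 4.76 × 1.083 = 5.15 min.

5.15 min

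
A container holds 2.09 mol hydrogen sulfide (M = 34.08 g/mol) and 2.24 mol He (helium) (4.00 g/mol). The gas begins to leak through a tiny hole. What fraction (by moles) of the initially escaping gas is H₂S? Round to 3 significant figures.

The effusion rate of species i is ∝ p_i/√M_i ∝ n_i/√M_i.
So x_H₂S in the escaping gas = (n_H₂S/√M_H₂S) / Σ(n_i/√M_i)
= (2.09/√34.08) / (2.09/√34.08 + 2.24/√4.00) = 0.3580/(0.3580 + 1.120) = 0.242.

0.242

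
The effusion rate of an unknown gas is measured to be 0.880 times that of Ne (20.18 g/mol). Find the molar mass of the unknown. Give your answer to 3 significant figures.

26.1 g/mol

Using Graham's law: rate_X/rate_Ne = √(M_Ne/M_X).
0.880 = √(20.18/M_X)
M_X = 20.18 / 0.880² = 20.18 / 0.7744 = 26.1 g/mol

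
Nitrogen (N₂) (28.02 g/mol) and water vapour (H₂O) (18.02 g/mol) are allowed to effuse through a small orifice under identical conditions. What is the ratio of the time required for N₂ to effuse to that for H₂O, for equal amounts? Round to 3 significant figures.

From Graham's law, t_N₂/t_H₂O = √(M_N₂/M_H₂O) = √(28.02/18.02) = √1.555 = 1.25.

1.25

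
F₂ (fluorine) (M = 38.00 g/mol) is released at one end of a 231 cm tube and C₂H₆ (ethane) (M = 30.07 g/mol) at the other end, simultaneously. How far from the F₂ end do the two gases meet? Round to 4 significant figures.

Graham's law gives d_F₂/d_C₂H₆ = rate_F₂/rate_C₂H₆ = √(M_C₂H₆/M_F₂) = √(30.07/38.00) = 0.8896.
With d_F₂ + d_C₂H₆ = 231 cm, d_C₂H₆ = 231/(1 + 0.8896) = 122.3 cm.
d_F₂ = 231 − 122.3 = 108.7 cm.

108.7 cm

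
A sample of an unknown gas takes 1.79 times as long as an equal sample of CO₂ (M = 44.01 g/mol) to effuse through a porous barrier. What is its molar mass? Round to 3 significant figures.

By Graham's law, t_X/t_CO₂ = √(M_X/M_CO₂).
1.79 = √(M_X/44.01)
M_X = 44.01 × 1.79² = 44.01 × 3.204 = 141 g/mol

141 g/mol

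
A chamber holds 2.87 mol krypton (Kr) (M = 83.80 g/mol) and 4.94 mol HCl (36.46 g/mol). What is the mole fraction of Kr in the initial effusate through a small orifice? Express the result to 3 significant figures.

0.277

Rate_i ∝ x_i/√M_i (Graham's law weighted by mole fraction), so the effusate composition follows n_i/√M_i.
x_Kr(eff) = (n_Kr/√M_Kr) / (n_Kr/√M_Kr + n_HCl/√M_HCl)
= (2.87/√83.80) / (2.87/√83.80 + 4.94/√36.46) = 0.3135/(0.3135 + 0.8181) = 0.277.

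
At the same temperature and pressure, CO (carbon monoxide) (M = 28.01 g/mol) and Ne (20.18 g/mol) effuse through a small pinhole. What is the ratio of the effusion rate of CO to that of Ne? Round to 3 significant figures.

By Graham's law, rate_CO/rate_Ne = √(M_Ne/M_CO) = √(20.18/28.01) = √0.7205 = 0.849.

0.849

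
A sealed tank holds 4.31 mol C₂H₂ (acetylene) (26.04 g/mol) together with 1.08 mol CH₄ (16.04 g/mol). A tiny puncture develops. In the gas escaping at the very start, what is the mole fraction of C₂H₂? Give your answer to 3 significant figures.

The effusion rate of species i is ∝ p_i/√M_i ∝ n_i/√M_i.
x_C₂H₂(eff) = (n_C₂H₂/√M_C₂H₂) / (n_C₂H₂/√M_C₂H₂ + n_CH₄/√M_CH₄)
= (4.31/√26.04) / (4.31/√26.04 + 1.08/√16.04) = 0.8446/(0.8446 + 0.2697) = 0.758.

0.758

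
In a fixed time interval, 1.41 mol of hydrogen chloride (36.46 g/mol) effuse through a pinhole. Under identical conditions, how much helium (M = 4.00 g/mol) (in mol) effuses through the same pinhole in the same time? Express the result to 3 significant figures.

Since effusion rate ∝ 1/√M, rate_He/rate_HCl = √(M_HCl/M_He) = √(36.46/4.00) = √9.115 = 3.019.
So the amount for He is 1.41 × 3.019 = 4.26 mol.

4.26 mol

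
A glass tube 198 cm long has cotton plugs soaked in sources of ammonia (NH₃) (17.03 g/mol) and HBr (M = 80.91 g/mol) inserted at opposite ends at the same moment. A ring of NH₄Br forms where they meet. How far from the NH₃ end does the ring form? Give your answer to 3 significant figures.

136 cm

In equal time, each gas travels a distance ∝ its rate ∝ 1/√M, so d_NH₃/d_HBr = √(M_HBr/M_NH₃) = √(80.91/17.03) = 2.180.
With d_NH₃ + d_HBr = 198 cm, d_HBr = 198/(1 + 2.180) = 62.27 cm.
d_NH₃ = 198 − 62.27 = 136 cm.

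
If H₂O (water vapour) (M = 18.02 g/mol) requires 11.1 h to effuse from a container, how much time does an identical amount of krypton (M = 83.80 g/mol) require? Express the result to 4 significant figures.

Using Graham's law: t_Kr/t_H₂O = √(M_Kr/M_H₂O) = √(83.80/18.02) = √4.650 = 2.156.
So the time for Kr is 11.1 × 2.156 = 23.94 h.

23.94 h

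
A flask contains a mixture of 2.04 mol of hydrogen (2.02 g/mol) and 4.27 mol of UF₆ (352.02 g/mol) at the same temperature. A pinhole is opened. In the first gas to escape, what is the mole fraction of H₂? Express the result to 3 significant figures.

0.863

Each component's effusion rate ∝ (its partial pressure)·(1/√M) ∝ n_i/√M_i.
x_H₂(eff) = (n_H₂/√M_H₂) / (n_H₂/√M_H₂ + n_UF₆/√M_UF₆)
= (2.04/√2.02) / (2.04/√2.02 + 4.27/√352.02) = 1.435/(1.435 + 0.2276) = 0.863.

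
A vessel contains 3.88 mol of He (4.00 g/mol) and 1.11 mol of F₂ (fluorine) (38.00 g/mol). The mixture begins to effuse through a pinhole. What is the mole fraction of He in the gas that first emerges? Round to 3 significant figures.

Effusion rate of each component ∝ n_i/√M_i (partial pressure × 1/√M).
Mole fraction of He in the effusate = (n_He/√M_He) / (n_He/√M_He + n_F₂/√M_F₂)
= (3.88/√4.00) / (3.88/√4.00 + 1.11/√38.00) = 1.940/(1.940 + 0.1801) = 0.915.

0.915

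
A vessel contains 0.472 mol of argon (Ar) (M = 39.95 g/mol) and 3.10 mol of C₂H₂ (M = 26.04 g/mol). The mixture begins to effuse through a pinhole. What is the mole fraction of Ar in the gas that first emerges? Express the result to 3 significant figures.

Effusion rate of each component ∝ n_i/√M_i (partial pressure × 1/√M).
Mole fraction of Ar in the effusate = (n_Ar/√M_Ar) / (n_Ar/√M_Ar + n_C₂H₂/√M_C₂H₂)
= (0.472/√39.95) / (0.472/√39.95 + 3.10/√26.04) = 0.07468/(0.07468 + 0.6075) = 0.109.

0.109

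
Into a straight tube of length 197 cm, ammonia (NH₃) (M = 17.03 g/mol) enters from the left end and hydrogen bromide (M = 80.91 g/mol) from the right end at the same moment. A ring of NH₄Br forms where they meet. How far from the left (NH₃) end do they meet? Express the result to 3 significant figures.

135 cm

Graham's law gives d_NH₃/d_HBr = rate_NH₃/rate_HBr = √(M_HBr/M_NH₃) = √(80.91/17.03) = 2.180.
With d_NH₃ + d_HBr = 197 cm, d_HBr = 197/(1 + 2.180) = 61.96 cm.
d_NH₃ = 197 − 61.96 = 135 cm.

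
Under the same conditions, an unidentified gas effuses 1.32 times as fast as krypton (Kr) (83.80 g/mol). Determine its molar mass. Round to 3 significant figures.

From Graham's law, rate_X/rate_Kr = √(M_Kr/M_X).
1.32 = √(83.80/M_X)
M_X = 83.80 / 1.32² = 83.80 / 1.742 = 48.1 g/mol

48.1 g/mol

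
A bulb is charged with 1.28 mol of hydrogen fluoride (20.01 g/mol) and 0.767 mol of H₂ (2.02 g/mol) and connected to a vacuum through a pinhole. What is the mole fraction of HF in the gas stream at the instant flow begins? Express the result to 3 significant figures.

Rate_i ∝ x_i/√M_i (Graham's law weighted by mole fraction), so the effusate composition follows n_i/√M_i.
x_HF(eff) = (n_HF/√M_HF) / (n_HF/√M_HF + n_H₂/√M_H₂)
= (1.28/√20.01) / (1.28/√20.01 + 0.767/√2.02) = 0.2861/(0.2861 + 0.5397) = 0.347.

0.347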